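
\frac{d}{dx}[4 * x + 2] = 4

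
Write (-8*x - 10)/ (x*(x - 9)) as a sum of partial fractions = -82/(9*(x - 9)) + 10/(9*x)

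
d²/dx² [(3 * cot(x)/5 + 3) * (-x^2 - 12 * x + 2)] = -6*x^2*cot(x)^3/5 - 6*x^2*cot(x)/5 - 72*x*cot(x)^3/5 + 12*x*cot(x)^2/5 - 72*x*cot(x)/5 + 12*x/5 + 12*cot(x)^3/5 + 72*cot(x)^2/5 + 6*cot(x)/5 + 42/5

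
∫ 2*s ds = s^2 + C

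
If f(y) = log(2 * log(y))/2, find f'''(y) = (2*log(y)^2 + 3*log(y) + 2)/(2*y^3*log(y)^3)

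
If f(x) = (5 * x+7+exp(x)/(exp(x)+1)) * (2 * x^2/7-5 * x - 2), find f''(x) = (-2*x^2*exp(2*x) + 2*x^2*exp(x) + 60*x*exp(3*x) + 223*x*exp(2*x) + 153*x*exp(x) + 60*x - 318*exp(3*x) - 1014*exp(2*x) - 1046*exp(x) - 322)/(7*exp(3*x) + 21*exp(2*x) + 21*exp(x) + 7)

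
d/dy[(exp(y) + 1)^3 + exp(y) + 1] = 3*exp(3*y) + 6*exp(2*y) + 4*exp(y)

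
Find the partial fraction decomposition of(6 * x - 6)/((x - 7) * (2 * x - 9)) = -42/(5*(2*x - 9)) + 36/(5*(x - 7))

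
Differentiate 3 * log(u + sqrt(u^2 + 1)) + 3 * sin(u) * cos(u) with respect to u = 3*(-2*u^2*sin(u)^2 + u^2 - 2*u*sqrt(u^2 + 1)*sin(u)^2 + u*sqrt(u^2 + 1) + u + sqrt(u^2 + 1) - 2*sin(u)^2 + 1)/(u^2 + u*sqrt(u^2 + 1) + 1)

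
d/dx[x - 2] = 1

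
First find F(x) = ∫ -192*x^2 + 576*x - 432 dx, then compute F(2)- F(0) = -224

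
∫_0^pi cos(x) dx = 0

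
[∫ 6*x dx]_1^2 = 9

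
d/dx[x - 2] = 1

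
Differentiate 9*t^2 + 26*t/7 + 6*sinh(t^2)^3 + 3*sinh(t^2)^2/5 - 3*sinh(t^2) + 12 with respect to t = 6*t*sinh(2*t^2)/5 - 15*t*cosh(t^2) + 9*t*cosh(3*t^2) + 18*t + 26/7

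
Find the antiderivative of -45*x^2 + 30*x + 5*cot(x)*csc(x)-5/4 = -15*x^3 + 15*x^2 - 5*x/4 - 5*csc(x) + C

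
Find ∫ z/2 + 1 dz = z^2/4 + z + C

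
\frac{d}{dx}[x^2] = 2*x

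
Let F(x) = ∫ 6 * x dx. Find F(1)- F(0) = 3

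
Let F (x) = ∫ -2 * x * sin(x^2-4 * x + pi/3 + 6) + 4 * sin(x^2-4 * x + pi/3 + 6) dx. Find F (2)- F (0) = cos(pi/3 + 2) - cos(pi/3 + 6)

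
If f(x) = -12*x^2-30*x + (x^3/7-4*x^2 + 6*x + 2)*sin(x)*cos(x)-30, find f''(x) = -2*x^3*sin(2*x)/7 + 8*x^2*sin(2*x) + 6*x^2*cos(2*x)/7 - 81*x*sin(2*x)/7 - 16*x*cos(2*x) - 8*sin(2*x) + 12*cos(2*x) - 24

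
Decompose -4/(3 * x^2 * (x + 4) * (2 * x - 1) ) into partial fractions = -32/(27*(2*x - 1)) + 1/(108*(x + 4)) + 7/(12*x) + 1/(3*x^2)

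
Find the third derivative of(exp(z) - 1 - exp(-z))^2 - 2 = (8*exp(4*z) - 2*exp(3*z) - 2*exp(z) - 8)*exp(-2*z)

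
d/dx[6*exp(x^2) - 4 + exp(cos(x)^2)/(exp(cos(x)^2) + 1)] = (12*x*exp(x^2) + 24*x*exp(x^2 + cos(x)^2) + 12*x*exp(x^2 + cos(2*x) + 1) - E*exp(cos(2*x)/2 - 1/2)*sin(2*x))/(1 + E*exp(-sin(x)^2))^2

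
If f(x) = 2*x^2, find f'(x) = 4*x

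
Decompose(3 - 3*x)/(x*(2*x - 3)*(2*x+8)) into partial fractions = -1/(11*(2*x - 3)) + 15/(88*(x + 4)) - 1/(8*x)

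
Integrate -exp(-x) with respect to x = exp(-x) + C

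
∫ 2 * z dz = z^2 + C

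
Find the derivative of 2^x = 2^x*log(2)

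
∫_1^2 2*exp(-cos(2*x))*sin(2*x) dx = -exp(-cos(2)) + exp(-cos(4))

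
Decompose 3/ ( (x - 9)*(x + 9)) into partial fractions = -1/(6*(x + 9)) + 1/(6*(x - 9))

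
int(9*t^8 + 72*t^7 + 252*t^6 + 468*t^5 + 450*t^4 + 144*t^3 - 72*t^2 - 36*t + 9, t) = t^9 + 9*t^8 + 36*t^7 + 78*t^6 + 90*t^5 + 36*t^4 - 24*t^3 - 18*t^2 + 9*t + C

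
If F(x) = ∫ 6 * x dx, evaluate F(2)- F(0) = 12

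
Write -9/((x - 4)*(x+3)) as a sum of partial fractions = 9/(7*(x + 3)) - 9/(7*(x - 4))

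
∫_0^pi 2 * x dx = pi^2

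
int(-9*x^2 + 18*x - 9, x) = -3*x^3 + 9*x^2 - 9*x + C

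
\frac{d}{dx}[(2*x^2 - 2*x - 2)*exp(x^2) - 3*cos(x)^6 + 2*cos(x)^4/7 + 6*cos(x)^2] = 4*x^3*exp(x^2) - 4*x^2*exp(x^2) + 9*(cos(2*x) + 1)^2*sin(2*x)/4 - 2*exp(x^2) - 44*sin(2*x)/7 - sin(4*x)/7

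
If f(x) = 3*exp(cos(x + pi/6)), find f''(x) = 3*exp(cos(x + pi/6))*sin(x + pi/6)^2 - 3*exp(cos(x + pi/6))*cos(x + pi/6)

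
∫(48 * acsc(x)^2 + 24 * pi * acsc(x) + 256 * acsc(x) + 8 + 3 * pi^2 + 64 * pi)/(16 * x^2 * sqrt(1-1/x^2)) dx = -(4*acsc(x) + pi)^3/64 - (4*acsc(x) + pi)^2/2 - acsc(x)/2 + C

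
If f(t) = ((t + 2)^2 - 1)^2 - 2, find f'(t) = 4*t^3 + 24*t^2 + 44*t + 24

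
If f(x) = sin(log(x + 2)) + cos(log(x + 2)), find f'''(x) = 2*(sin(log(x + 2)) + 2*cos(log(x + 2)))/(x^3 + 6*x^2 + 12*x + 8)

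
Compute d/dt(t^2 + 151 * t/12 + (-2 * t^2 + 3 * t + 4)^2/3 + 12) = 16*t^3/3 - 12*t^2 - 8*t/3 + 247/12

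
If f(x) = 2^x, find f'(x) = 2^x*log(2)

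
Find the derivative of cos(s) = -sin(s)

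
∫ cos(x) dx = sin(x) + C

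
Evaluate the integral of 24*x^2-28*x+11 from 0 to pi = -14*pi^2 + 11*pi + 8*pi^3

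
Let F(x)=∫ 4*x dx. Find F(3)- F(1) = 16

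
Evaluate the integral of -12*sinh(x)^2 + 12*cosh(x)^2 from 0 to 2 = 24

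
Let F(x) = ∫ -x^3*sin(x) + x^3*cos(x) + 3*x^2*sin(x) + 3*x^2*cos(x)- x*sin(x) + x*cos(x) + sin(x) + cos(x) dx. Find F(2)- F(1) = 10*cos(2) - 2*sin(1) - 2*cos(1) + 10*sin(2)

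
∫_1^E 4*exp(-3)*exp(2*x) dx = -2*exp(-1) + 2*exp(-3 + 2*E)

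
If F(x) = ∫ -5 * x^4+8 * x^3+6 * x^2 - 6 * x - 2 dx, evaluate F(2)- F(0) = 0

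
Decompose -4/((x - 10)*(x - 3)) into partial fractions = 4/(7*(x - 3)) - 4/(7*(x - 10))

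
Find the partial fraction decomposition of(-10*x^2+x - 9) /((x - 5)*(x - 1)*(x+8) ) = -73/(13*(x + 8)) + 1/(2*(x - 1)) - 127/(26*(x - 5))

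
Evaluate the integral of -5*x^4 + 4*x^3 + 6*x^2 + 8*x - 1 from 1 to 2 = 9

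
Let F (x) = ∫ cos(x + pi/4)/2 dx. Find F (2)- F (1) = -sin(pi/4 + 1)/2 + sin(pi/4 + 2)/2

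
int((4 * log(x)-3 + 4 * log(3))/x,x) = (2*log(3*x) - 3)*log(3*x) + C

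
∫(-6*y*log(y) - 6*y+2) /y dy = 2*(1 - 3*y)*log(y) + C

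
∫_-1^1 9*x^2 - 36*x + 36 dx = 78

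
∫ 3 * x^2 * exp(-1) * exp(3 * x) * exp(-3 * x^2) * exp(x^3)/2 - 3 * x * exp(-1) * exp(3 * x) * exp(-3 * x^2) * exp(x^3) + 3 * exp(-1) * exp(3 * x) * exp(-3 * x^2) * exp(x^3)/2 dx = exp((x - 1)^3)/2 + C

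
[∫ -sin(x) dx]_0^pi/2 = -1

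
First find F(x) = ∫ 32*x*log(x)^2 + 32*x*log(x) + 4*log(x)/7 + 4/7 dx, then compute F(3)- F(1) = 12*log(3)/7 + 144*log(3)^2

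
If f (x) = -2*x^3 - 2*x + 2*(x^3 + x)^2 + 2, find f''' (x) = 240*x^3 + 96*x - 12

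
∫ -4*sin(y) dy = 4*cos(y) + C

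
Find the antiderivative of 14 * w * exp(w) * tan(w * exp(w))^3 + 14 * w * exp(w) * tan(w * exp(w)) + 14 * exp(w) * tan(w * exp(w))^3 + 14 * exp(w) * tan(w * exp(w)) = 7*tan(w*exp(w))^2 + C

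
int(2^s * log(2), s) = 2^s + C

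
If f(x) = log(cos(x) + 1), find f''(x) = -1/(cos(x) + 1)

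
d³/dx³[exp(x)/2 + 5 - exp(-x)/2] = (exp(2*x) + 1)*exp(-x)/2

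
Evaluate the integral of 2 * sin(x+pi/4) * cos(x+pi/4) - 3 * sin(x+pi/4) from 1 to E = 3*cos(pi/4 + E) - sin(2)/2 + sin(2*E)/2 - 3*cos(pi/4 + 1)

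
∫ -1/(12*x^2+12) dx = acot(x)/12 + C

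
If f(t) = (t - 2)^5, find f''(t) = 20*t^3 - 120*t^2 + 240*t - 160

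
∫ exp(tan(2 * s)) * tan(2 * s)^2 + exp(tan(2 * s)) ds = exp(tan(2*s))/2 + C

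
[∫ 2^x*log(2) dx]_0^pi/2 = -1 + 2^(pi/2)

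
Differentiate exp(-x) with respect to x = -exp(-x)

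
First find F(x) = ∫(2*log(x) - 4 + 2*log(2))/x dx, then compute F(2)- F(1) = -(-2 + log(2))^2 + (-2 + log(4))^2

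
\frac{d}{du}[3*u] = 3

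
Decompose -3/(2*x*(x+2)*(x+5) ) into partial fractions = -1/(10*(x + 5)) + 1/(4*(x + 2)) - 3/(20*x)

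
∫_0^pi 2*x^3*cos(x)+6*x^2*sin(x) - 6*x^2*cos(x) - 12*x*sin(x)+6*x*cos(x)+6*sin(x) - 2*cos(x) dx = 0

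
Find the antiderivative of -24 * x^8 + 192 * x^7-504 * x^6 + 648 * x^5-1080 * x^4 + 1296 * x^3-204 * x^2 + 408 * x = -8*x^9/3 + 24*x^8 - 72*x^7 + 108*x^6 - 216*x^5 + 324*x^4 - 68*x^3 + 204*x^2 + C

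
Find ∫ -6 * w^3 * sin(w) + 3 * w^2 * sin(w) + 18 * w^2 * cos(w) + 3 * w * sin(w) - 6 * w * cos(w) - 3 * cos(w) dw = 3*w*(2*w^2 - w - 1)*cos(w) + C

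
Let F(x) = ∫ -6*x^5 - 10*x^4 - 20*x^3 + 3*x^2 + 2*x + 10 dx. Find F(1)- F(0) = 4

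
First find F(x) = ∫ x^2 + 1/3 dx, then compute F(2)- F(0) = 10/3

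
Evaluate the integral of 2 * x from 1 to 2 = 3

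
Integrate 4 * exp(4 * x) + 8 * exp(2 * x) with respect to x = (exp(2*x) + 2)^2 + C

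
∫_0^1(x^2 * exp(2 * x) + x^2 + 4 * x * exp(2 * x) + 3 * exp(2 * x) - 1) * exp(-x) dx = -4*exp(-1) + 4*E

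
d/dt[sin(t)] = cos(t)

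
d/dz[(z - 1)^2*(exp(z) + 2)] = z^2*exp(z) + 4*z - exp(z) - 4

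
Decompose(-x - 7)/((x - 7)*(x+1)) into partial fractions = 3/(4*(x + 1)) - 7/(4*(x - 7))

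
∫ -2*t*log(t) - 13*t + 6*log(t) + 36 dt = -(t - 6)*(t*log(t) + 6*t + 6) + C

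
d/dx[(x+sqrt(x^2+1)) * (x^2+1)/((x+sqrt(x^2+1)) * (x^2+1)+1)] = (3*x^2 + 3*x*sqrt(x^2 + 1) + 1)/(2*x^6 + 2*x^5*sqrt(x^2 + 1) + 5*x^4 + 4*x^3*sqrt(x^2 + 1) + 2*x^3 + 2*x^2*sqrt(x^2 + 1) + 4*x^2 + 2*x*sqrt(x^2 + 1) + 2*x + 2*sqrt(x^2 + 1) + 2)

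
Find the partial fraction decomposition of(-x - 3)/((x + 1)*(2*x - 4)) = 1/(3*(x + 1)) - 5/(6*(x - 2))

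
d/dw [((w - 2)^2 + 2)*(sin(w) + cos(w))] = sqrt(2)*w^2*cos(w + pi/4) + 6*w*sin(w) - 2*w*cos(w) - 10*sin(w) + 2*cos(w)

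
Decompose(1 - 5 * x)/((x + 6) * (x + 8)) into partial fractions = -41/(2*(x + 8)) + 31/(2*(x + 6))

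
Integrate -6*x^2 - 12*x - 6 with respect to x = -2*x^3 - 6*x^2 - 6*x + C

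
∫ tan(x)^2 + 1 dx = tan(x) + C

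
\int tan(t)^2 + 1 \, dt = tan(t) + C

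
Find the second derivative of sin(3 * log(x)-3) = (-9*sin(3*log(x) - 3) - 3*cos(3*log(x) - 3))/x^2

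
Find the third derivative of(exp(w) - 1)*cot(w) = -6*exp(w)*cot(w)^4 + 6*exp(w)*cot(w)^3 - 11*exp(w)*cot(w)^2 + 7*exp(w)*cot(w) - 5*exp(w) + 6*cot(w)^4 + 8*cot(w)^2 + 2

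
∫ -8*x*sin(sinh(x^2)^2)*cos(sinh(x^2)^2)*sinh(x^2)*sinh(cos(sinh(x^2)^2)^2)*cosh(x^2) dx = cosh(cos(sinh(x^2)^2)^2) + C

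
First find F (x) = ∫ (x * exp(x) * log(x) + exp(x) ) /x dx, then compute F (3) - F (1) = exp(3)*log(3)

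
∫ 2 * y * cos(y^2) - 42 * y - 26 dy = -21*y^2 - 26*y + sin(y^2) + C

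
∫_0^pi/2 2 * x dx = pi^2/4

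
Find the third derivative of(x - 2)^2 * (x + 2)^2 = 24*x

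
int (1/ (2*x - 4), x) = log(2*x - 4)/2 + C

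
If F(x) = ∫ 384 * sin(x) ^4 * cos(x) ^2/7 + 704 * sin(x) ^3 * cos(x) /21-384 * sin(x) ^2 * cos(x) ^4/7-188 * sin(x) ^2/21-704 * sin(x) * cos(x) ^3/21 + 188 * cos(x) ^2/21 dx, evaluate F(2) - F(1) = -58*sin(2)/21 + 58*sin(4)/21 + 4*sin(12)/7 + 44*cos(8)/21 - 4*sin(6)/7 - 44*cos(4)/21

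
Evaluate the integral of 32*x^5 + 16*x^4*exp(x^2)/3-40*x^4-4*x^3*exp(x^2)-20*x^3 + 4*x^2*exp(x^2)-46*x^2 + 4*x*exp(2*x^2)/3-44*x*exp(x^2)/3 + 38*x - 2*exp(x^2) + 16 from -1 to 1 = -(-9 + E)^2/3 - 4 + (-7 + E)^2/3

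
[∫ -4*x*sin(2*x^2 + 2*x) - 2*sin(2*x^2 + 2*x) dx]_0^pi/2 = -1 - cos(pi^2/2)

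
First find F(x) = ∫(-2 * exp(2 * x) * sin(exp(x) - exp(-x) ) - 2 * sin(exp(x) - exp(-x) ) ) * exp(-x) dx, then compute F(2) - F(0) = -2 + 2*cos(-exp(2) + exp(-2))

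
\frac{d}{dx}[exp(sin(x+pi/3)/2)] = exp(sin(x + pi/3)/2)*cos(x + pi/3)/2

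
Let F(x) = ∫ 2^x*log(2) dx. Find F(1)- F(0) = 1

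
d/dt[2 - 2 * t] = -2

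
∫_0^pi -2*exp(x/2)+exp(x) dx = -1 + (-2 + exp(pi/2))^2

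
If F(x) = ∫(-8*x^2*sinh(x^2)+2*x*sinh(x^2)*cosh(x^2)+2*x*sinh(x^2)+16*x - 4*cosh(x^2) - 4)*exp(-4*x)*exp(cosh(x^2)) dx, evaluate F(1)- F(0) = -E - (4 - cosh(1))*exp(-4 + cosh(1))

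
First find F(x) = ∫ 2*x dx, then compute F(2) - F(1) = 3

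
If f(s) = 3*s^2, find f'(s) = 6*s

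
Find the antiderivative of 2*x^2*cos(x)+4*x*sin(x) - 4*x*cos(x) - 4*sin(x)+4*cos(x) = (2*(x - 1)^2 + 2)*sin(x) + C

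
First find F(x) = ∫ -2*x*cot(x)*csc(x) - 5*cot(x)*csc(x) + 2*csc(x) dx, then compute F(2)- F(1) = -7*csc(1) + 9*csc(2)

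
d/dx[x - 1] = 1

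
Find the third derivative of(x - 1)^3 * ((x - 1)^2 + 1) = 60*x^2 - 120*x + 66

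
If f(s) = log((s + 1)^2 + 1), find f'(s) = (2*s + 2)/(s^2 + 2*s + 2)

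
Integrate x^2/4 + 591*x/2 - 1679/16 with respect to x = x^3/12 + 591*x^2/4 - 1679*x/16 + C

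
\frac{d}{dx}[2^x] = 2^x*log(2)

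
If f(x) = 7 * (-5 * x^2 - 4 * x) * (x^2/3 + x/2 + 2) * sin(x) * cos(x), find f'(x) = -35*x^4*cos(2*x)/3 - 70*x^3*sin(2*x)/3 - 161*x^3*cos(2*x)/6 - 161*x^2*sin(2*x)/4 - 84*x^2*cos(2*x) - 84*x*sin(2*x) - 56*x*cos(2*x) - 28*sin(2*x)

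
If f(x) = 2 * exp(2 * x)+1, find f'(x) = 4*exp(2*x)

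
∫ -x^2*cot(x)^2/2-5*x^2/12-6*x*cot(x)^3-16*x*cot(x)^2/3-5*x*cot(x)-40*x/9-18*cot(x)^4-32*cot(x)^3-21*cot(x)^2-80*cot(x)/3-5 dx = x + (x + 6*cot(x))^3/36 + 4*(x + 6*cot(x))^2/9 + 6*cot(x) + C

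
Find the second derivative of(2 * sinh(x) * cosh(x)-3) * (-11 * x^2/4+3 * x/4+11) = -11*x^2*sinh(2*x) + 3*x*sinh(2*x) - 22*x*cosh(2*x) + 77*sinh(2*x)/2 + 3*cosh(2*x) + 33/2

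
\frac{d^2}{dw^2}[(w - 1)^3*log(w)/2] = (6*w^3*log(w) + 5*w^3 - 6*w^2*log(w) - 9*w^2 + 3*w + 1)/(2*w^2)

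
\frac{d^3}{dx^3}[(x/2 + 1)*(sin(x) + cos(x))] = x*sin(x)/2 - x*cos(x)/2 - sin(x)/2 - 5*cos(x)/2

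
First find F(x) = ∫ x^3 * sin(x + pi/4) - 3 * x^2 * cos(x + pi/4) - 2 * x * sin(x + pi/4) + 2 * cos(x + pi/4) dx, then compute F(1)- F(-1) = sqrt(2)*cos(1)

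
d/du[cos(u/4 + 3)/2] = -sin(u/4 + 3)/8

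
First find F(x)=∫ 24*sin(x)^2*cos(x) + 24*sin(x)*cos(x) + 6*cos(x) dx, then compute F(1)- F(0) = -1 + (1 + 2*sin(1))^3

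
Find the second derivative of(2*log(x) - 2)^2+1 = (16 - 8*log(x))/x^2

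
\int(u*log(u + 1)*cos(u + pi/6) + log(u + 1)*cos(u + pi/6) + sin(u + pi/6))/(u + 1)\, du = log(u + 1)*sin(u + pi/6) + C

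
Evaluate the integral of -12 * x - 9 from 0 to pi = -6*pi^2 - 9*pi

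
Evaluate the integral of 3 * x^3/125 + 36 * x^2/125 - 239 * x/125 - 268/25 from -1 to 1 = -2656/125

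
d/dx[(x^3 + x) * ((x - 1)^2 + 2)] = 5*x^4 - 8*x^3 + 12*x^2 - 4*x + 3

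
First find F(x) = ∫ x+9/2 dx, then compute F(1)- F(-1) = 9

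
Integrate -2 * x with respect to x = -x^2 + C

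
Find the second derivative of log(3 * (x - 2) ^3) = -3/(x^2 - 4*x + 4)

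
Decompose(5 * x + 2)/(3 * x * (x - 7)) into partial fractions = 37/(21*(x - 7)) - 2/(21*x)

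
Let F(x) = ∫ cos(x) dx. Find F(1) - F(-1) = 2*sin(1)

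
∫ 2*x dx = x^2 + C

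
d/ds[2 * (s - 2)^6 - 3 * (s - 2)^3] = 12*s^5 - 120*s^4 + 480*s^3 - 969*s^2 + 996*s - 420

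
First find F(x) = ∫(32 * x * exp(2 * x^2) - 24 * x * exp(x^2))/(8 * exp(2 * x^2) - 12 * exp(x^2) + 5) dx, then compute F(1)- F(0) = -log(2) + log(1 + (3 - 4*E)^2)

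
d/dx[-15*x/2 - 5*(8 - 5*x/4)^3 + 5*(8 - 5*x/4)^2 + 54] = 1875*x^2/64 - 2875*x/8 + 2185/2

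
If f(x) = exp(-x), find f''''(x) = exp(-x)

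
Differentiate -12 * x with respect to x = -12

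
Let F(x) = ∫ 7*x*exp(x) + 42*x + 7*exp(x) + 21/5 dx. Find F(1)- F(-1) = 7*exp(-1) + 42/5 + 7*E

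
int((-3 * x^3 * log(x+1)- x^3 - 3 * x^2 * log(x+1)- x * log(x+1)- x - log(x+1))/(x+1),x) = -x*(x^2 + 1)*log(x + 1) + C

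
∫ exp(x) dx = exp(x) + C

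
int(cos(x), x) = sin(x) + C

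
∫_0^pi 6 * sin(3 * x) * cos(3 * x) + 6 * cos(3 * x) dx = 0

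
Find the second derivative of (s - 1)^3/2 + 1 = 3*s - 3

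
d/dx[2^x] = 2^x*log(2)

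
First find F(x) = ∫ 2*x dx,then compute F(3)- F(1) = 8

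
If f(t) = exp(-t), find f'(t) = -exp(-t)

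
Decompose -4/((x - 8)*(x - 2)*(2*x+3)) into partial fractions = -16/(133*(2*x + 3)) + 2/(21*(x - 2)) - 2/(57*(x - 8))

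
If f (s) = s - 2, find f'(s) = 1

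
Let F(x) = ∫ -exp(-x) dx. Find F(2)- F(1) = -exp(-1) + exp(-2)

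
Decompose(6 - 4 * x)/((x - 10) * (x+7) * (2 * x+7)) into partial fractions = -80/(189*(2*x + 7)) + 2/(7*(x + 7)) - 2/(27*(x - 10))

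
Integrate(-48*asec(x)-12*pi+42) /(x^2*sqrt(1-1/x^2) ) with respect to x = -3*(4*asec(x) + pi)^2/2 + 42*asec(x) + C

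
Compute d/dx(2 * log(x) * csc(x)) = (-2*x*log(x)*cot(x)*csc(x) + 2*csc(x))/x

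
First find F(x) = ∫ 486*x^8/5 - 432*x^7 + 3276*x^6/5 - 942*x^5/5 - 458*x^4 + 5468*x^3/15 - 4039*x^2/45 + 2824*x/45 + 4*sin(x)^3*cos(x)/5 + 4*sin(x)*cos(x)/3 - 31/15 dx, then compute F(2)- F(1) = -2*sin(1)^2/3 - sin(1)^4/5 + sin(2)^4/5 + 2*sin(2)^2/3 + 9158/135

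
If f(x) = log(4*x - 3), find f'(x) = 4/(4*x - 3)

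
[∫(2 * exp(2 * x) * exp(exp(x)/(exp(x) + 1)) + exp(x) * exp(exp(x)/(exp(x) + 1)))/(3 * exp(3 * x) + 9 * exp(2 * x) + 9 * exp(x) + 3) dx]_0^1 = -exp(1/2)/6 + exp(E/(1 + E) + 1)/(3*(1 + E))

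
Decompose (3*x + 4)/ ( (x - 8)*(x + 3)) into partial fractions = 5/(11*(x + 3)) + 28/(11*(x - 8))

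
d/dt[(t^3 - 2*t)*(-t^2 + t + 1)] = -5*t^4 + 4*t^3 + 9*t^2 - 4*t - 2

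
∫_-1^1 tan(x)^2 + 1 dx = 2*tan(1)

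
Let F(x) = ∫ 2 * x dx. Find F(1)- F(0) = 1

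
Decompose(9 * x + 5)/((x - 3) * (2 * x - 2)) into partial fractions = -7/(2*(x - 1)) + 8/(x - 3)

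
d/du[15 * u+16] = 15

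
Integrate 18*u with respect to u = 9*u^2 + C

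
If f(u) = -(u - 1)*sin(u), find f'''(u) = u*cos(u) + 3*sin(u) - cos(u)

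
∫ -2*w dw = -w^2 + C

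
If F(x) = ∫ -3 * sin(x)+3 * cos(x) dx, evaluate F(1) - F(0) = -3 + 3*cos(1) + 3*sin(1)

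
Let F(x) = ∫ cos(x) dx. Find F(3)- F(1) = -sin(1) + sin(3)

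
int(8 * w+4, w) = 4*w^2 + 4*w + C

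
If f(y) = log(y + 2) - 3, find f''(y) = -1/(y^2 + 4*y + 4)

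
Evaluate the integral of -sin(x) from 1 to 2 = -cos(1) + cos(2)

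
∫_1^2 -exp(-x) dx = -exp(-1) + exp(-2)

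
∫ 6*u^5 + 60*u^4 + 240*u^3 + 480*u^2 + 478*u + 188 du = u^6 + 12*u^5 + 60*u^4 + 160*u^3 + 239*u^2 + 188*u + C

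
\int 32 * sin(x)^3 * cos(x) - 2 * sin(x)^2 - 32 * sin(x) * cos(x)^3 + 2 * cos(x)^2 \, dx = sin(2*x) + 2*cos(4*x) + C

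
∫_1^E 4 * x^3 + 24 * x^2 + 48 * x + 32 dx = -81 + (2 + E)^4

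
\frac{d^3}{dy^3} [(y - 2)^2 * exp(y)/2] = y^2*exp(y)/2 + y*exp(y) - exp(y)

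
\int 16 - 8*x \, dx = -4*x^2 + 16*x + C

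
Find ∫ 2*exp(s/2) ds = 4*exp(s/2) + C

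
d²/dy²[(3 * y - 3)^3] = 162*y - 162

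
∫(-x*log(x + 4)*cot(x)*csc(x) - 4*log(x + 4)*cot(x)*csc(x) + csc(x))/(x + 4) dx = log(x + 4)*csc(x) + C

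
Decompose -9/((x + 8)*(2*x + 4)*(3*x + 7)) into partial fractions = 81/(34*(3*x + 7)) - 3/(68*(x + 8)) - 3/(4*(x + 2))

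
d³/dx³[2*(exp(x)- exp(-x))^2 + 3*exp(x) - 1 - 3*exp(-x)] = (16*exp(4*x) + 3*exp(3*x) + 3*exp(x) - 16)*exp(-2*x)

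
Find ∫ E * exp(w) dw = exp(w + 1) + C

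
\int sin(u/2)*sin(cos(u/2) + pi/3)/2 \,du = cos(cos(u/2) + pi/3) + C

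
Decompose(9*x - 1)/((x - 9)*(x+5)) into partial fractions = 23/(7*(x + 5)) + 40/(7*(x - 9))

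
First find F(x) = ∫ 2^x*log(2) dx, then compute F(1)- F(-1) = 3/2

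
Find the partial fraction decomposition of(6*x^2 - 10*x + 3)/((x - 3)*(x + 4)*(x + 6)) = 31/(2*(x + 6)) - 139/(14*(x + 4)) + 3/(7*(x - 3))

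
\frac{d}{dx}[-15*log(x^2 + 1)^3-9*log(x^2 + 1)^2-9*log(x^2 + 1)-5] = (-90*x*log(x^2 + 1)^2 - 36*x*log(x^2 + 1) - 18*x)/(x^2 + 1)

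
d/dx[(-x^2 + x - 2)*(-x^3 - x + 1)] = 5*x^4 - 4*x^3 + 9*x^2 - 4*x + 3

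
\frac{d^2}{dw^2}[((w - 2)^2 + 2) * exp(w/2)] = w^2*exp(w/2)/4 + w*exp(w/2) - exp(w/2)/2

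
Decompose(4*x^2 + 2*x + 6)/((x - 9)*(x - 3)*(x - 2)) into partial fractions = 26/(7*(x - 2)) - 8/(x - 3) + 58/(7*(x - 9))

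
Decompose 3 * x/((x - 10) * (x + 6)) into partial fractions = 9/(8*(x + 6)) + 15/(8*(x - 10))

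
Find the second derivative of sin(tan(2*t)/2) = -(-1 + cos(2*t)^(-2))^2*sin(tan(2*t)/2) + 4*sin(2*t)*cos(tan(2*t)/2)/cos(2*t)^3 + sin(tan(2*t)/2) - 2*sin(tan(2*t)/2)/cos(2*t)^2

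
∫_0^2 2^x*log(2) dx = 3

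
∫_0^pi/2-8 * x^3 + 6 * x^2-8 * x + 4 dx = (2 - pi)*(pi + pi^3/8)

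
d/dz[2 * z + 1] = 2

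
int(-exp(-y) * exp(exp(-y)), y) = exp(exp(-y)) + C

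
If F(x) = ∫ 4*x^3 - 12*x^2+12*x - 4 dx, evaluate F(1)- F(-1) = -16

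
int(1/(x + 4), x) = log(x/2 + 2) + C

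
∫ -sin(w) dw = cos(w) + C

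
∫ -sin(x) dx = cos(x) + C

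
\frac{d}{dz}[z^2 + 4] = 2*z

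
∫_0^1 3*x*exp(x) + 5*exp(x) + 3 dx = 1 + 5*E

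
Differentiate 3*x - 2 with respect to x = 3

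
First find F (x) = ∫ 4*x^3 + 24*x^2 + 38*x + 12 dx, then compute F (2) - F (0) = 180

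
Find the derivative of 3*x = 3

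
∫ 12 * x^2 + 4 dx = 4*x^3 + 4*x + C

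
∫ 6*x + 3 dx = 3*x^2 + 3*x + C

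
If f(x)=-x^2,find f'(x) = -2*x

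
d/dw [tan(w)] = cos(w)^(-2)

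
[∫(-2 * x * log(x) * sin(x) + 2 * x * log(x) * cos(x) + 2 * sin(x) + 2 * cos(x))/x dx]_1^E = 2*cos(E) + 2*sin(E)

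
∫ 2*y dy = y^2 + C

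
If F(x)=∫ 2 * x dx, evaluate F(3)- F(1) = 8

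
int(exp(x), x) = exp(x) + C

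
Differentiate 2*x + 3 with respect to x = 2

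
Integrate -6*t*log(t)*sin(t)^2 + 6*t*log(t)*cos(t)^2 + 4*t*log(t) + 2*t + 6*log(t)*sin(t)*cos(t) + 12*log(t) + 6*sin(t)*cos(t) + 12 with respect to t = t*(2*t + 3*sin(2*t) + 12)*log(t) + C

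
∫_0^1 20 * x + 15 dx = 25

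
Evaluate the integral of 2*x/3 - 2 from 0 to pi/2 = -3 + (-3 + pi/2)^2/3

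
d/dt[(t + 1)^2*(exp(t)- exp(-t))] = (t^2*exp(2*t) + t^2 + 4*t*exp(2*t) + 3*exp(2*t) - 1)*exp(-t)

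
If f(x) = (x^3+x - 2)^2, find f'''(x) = 120*x^3 + 48*x - 24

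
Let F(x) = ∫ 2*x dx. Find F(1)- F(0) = 1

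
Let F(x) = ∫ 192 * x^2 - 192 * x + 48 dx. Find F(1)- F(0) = 16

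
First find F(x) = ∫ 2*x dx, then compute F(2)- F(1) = 3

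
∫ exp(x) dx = exp(x) + C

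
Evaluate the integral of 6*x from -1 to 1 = 0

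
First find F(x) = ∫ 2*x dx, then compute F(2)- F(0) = 4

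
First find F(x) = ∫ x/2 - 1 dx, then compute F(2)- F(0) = -1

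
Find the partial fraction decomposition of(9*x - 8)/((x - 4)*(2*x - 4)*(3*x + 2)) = -9/(16*(3*x + 2)) - 5/(16*(x - 2)) + 1/(2*(x - 4))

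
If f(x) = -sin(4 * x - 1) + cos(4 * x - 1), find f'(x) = -4*sin(4*x - 1) - 4*cos(4*x - 1)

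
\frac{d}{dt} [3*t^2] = 6*t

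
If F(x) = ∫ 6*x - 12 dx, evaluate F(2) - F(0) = -12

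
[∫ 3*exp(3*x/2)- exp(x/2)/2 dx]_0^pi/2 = -exp(pi/4) - 1 + 2*exp(3*pi/4)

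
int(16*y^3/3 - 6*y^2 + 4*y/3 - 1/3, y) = 4*y^4/3 - 2*y^3 + 2*y^2/3 - y/3 + C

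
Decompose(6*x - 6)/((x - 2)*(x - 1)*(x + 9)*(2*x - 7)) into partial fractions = 8/(25*(2*x - 7)) + 6/(275*(x + 9)) - 2/(11*(x - 2))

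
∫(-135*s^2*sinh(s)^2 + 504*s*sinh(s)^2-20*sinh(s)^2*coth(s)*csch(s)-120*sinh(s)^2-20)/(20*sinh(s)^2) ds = -9*s^3/4 + 63*s^2/5 - 6*s + coth(s) + csch(s) + C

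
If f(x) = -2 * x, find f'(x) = -2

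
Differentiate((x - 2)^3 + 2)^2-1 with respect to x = 6*x^5 - 60*x^4 + 240*x^3 - 468*x^2 + 432*x - 144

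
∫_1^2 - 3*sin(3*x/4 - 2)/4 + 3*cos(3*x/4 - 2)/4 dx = -sin(1/2) - cos(5/4) + cos(1/2) + sin(5/4)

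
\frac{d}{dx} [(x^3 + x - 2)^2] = 6*x^5 + 8*x^3 - 12*x^2 + 2*x - 4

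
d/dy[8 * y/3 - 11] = 8/3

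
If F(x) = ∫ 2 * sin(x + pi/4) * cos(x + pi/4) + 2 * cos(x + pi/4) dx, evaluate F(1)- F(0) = -sqrt(2) + sin(2)/2 + 2*sin(pi/4 + 1)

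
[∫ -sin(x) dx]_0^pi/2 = -1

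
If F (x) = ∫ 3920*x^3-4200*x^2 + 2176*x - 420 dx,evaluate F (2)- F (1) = 7744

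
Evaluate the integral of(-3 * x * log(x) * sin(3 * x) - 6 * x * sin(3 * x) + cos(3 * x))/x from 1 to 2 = -2*cos(3) + (log(2) + 2)*cos(6)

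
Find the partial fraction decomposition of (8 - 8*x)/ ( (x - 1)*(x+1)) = -8/(x + 1)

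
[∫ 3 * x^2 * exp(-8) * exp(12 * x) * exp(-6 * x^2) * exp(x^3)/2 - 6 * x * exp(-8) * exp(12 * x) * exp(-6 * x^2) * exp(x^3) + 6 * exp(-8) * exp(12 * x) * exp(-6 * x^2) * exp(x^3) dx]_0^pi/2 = -exp(-8)/2 + exp((-2 + pi/2)^3)/2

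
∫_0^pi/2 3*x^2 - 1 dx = -pi/2 + pi^3/8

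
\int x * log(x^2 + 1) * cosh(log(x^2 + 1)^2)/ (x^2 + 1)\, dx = sinh(log(x^2 + 1)^2)/4 + C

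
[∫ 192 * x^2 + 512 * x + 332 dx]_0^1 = 652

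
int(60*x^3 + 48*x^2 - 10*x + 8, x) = 15*x^4 + 16*x^3 - 5*x^2 + 8*x + C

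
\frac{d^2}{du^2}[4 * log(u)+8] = -4/u^2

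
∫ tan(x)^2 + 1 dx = tan(x) + C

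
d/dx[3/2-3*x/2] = -3/2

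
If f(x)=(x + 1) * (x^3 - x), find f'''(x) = 24*x + 6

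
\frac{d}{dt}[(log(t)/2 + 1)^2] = (log(t) + 2)/(2*t)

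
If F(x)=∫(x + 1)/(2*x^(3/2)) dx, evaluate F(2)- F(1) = sqrt(2)/2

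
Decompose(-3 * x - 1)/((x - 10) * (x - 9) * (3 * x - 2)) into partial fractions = -27/(700*(3*x - 2)) + 28/(25*(x - 9)) - 31/(28*(x - 10))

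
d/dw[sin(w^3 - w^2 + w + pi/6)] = (3*w^2 - 2*w + 1)*cos(w^3 - w^2 + w + pi/6)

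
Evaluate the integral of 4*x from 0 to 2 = 8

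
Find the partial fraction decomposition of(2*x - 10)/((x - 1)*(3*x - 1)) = 14/(3*x - 1) - 4/(x - 1)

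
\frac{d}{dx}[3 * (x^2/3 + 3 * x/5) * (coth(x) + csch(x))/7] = -(5*x^2*cosh(x) + 5*x^2 - 10*x*sinh(x) - 5*x*sinh(2*x) + 9*x*cosh(x) + 9*x - 9*sinh(x) - 9*sinh(2*x)/2)/(35*sinh(x)^2)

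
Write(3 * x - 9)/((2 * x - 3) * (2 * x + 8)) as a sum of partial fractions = -9/(22*(2*x - 3)) + 21/(22*(x + 4))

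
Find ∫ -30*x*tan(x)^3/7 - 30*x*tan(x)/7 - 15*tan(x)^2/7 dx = -15*x*tan(x)^2/7 + C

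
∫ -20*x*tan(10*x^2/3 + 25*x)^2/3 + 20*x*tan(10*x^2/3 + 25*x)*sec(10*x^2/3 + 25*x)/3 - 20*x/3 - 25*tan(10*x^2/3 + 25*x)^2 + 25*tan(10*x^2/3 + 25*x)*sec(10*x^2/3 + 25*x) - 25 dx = -tan(5*x*(2*x + 15)/3) + sec(5*x*(2*x + 15)/3) + C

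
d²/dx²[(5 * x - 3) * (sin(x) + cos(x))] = -5*x*sin(x) - 5*x*cos(x) - 7*sin(x) + 13*cos(x)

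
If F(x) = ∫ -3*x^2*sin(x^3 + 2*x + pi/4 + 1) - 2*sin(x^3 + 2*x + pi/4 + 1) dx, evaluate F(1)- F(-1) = -sin(pi/4 + 2) + cos(pi/4 + 4)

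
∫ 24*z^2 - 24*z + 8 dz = 8*z^3 - 12*z^2 + 8*z + C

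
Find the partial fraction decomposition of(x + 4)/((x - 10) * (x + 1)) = -3/(11*(x + 1)) + 14/(11*(x - 10))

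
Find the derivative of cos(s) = -sin(s)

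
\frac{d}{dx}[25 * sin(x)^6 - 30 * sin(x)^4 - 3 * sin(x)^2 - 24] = 6*(25*sin(x)^4 - 20*sin(x)^2 - 1)*sin(x)*cos(x)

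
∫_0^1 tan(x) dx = log(sec(1))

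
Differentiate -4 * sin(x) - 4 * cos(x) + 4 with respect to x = 4*sin(x) - 4*cos(x)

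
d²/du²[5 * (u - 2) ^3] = 30*u - 60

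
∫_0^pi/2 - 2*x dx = -pi^2/4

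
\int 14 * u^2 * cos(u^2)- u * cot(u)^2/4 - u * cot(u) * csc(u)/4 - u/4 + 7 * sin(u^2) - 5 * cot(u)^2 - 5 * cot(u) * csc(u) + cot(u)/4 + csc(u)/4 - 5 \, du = 7*u*sin(u^2) + (u/4 + 5)*(cot(u) + csc(u)) + C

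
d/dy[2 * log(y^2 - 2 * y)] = (4*y - 4)/(y^2 - 2*y)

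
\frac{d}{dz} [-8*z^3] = -24*z^2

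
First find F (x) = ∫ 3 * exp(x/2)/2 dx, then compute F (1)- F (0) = -3 + 3*exp(1/2)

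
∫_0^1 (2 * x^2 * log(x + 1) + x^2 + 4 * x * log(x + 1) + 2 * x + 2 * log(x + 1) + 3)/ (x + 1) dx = 6*log(2)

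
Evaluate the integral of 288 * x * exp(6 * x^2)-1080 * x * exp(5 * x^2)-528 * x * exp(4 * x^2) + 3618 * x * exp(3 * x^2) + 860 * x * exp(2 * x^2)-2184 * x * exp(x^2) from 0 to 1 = -12*E - 3*(-2*exp(2) + 6 + 3*E)^2 - 3*(-2*exp(2) + 6 + 3*E)^3 + 8*exp(2) + 1180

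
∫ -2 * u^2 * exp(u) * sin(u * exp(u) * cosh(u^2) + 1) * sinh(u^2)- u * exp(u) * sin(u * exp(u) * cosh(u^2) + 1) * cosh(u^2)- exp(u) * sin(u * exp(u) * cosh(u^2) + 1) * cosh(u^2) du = cos(u*exp(u)*cosh(u^2) + 1) + C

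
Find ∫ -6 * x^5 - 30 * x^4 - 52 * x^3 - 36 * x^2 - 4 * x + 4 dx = -x^6 - 6*x^5 - 13*x^4 - 12*x^3 - 2*x^2 + 4*x + C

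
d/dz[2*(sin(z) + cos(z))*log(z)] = 2*sqrt(2)*(z*log(z)*cos(z + pi/4) + sin(z + pi/4))/z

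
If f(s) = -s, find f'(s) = -1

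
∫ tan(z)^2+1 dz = tan(z) + C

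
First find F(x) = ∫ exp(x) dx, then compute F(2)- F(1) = -E + exp(2)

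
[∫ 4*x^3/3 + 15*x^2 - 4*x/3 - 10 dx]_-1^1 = -10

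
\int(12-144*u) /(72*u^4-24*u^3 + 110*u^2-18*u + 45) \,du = 4*acot(4*u^2 - 2*u/3 + 3) + C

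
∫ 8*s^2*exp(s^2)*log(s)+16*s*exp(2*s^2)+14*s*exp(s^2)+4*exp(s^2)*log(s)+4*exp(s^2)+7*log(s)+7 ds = (s*log(s) + exp(s^2))*(4*exp(s^2) + 7) + C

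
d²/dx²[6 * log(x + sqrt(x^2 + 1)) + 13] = (-12*x^3 - 12*x^2*sqrt(x^2 + 1) - 6*x)/(2*x^5 + 2*x^4*sqrt(x^2 + 1) + 4*x^3 + 3*x^2*sqrt(x^2 + 1) + 2*x + sqrt(x^2 + 1))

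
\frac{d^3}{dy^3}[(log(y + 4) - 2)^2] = (4*log(y + 4) - 14)/(y^3 + 12*y^2 + 48*y + 64)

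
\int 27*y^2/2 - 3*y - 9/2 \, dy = 9*y^3/2 - 3*y^2/2 - 9*y/2 + C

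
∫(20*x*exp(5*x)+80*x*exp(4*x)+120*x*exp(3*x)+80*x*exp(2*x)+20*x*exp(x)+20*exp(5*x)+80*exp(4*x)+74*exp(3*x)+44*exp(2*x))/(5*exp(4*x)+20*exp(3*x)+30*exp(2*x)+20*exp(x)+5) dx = 2*(10*x*(exp(x) + 1)^3 + (1 - 4*exp(x))*exp(x) - 10*(exp(x) + 1)^2)*exp(x)/(5*(exp(x) + 1)^3) + C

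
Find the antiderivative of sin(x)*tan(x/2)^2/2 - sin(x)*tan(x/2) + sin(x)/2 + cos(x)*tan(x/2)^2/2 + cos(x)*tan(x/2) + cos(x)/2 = sqrt(2)*sin(x + pi/4)*tan(x/2) + C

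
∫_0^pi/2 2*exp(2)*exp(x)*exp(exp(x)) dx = -2*exp(3) + 2*exp(2 + exp(pi/2))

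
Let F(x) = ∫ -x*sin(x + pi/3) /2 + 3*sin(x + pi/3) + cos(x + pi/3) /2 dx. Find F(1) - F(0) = 3/2 - 5*cos(1 + pi/3)/2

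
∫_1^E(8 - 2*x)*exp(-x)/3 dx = (-2 + 2*E/3)*exp(-E) + 4*exp(-1)/3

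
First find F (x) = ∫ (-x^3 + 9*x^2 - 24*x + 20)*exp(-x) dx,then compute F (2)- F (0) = 8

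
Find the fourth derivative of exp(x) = exp(x)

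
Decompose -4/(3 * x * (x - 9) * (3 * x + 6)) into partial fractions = -2/(99*(x + 2)) - 4/(891*(x - 9)) + 2/(81*x)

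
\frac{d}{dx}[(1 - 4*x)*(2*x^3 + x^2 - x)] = -32*x^3 - 6*x^2 + 10*x - 1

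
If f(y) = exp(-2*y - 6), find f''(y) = 4*exp(-2*y - 6)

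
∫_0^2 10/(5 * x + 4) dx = -4*log(2) + 2*log(14)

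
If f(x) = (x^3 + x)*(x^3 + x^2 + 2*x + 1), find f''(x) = 30*x^4 + 20*x^3 + 36*x^2 + 12*x + 4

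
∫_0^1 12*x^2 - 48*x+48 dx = 28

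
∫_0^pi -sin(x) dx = -2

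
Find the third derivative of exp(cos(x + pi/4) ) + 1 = (-sin(2*x)*sin(x + pi/4) + sin(x + pi/4) + 3*cos(2*x))*exp(-sqrt(2)*sin(x)/2)*exp(sqrt(2)*cos(x)/2)/2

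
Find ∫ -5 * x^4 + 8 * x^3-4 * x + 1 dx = -x^5 + 2*x^4 - 2*x^2 + x + C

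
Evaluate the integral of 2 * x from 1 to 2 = 3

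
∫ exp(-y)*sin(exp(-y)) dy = cos(exp(-y)) + C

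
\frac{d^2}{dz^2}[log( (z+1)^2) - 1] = -2/(z^2 + 2*z + 1)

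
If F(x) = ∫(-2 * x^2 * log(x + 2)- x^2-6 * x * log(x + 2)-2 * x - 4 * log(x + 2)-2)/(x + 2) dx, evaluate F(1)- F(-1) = -5*log(3)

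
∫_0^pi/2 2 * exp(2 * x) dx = -2 + 2*exp(pi/2) + (-1 + exp(pi/2))^2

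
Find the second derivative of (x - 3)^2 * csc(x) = (-x^2 + 2*x^2/sin(x)^2 + 6*x - 4*x*cos(x)/sin(x) - 12*x/sin(x)^2 - 7 + 12*cos(x)/sin(x) + 18/sin(x)^2)/sin(x)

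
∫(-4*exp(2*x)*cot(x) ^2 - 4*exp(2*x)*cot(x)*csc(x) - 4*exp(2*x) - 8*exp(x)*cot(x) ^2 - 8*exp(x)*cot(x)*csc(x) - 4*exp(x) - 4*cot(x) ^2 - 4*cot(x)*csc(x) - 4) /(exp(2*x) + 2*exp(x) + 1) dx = 4*((exp(x) + 1)*(cot(x) + csc(x)) + exp(x))/(exp(x) + 1) + C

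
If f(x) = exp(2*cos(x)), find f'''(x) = 2*(-4*sin(x)^2 + 6*cos(x) + 1)*exp(2*cos(x))*sin(x)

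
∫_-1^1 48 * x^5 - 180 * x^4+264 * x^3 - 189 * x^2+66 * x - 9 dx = -216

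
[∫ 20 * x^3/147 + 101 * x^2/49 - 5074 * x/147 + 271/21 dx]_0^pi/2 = -10 + (-2 + pi/14)*(pi/42 + 5/3)*(-2*pi - 3 + 5*pi^2/4)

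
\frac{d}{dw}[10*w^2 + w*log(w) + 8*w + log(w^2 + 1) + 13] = (20*w^3 + w^2*log(w) + 9*w^2 + 22*w + log(w) + 9)/(w^2 + 1)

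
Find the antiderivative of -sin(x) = cos(x) + C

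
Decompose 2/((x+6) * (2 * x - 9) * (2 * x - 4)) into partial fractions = 4/(105*(2*x - 9)) + 1/(168*(x + 6)) - 1/(40*(x - 2))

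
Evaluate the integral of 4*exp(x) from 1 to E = -4*E + 4*exp(E)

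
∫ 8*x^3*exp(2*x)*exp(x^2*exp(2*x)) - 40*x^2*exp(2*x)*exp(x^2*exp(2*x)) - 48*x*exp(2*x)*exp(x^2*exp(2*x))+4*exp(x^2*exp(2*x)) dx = 4*(x - 6)*exp(x^2*exp(2*x)) + C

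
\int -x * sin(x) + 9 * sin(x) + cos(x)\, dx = (x - 9)*cos(x) + C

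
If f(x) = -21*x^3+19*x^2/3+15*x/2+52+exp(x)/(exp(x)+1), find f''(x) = (-378*x*exp(3*x) - 1134*x*exp(2*x) - 1134*x*exp(x) - 378*x + 38*exp(3*x) + 111*exp(2*x) + 117*exp(x) + 38)/(3*exp(3*x) + 9*exp(2*x) + 9*exp(x) + 3)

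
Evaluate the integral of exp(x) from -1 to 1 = E - exp(-1)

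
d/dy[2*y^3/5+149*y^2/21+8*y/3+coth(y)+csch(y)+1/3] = 6*y^2/5 + 298*y/21 + 8/3 - cosh(y)/sinh(y)^2 - 1/sinh(y)^2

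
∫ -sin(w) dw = cos(w) + C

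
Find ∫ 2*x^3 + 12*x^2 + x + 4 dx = x^4/2 + 4*x^3 + x^2/2 + 4*x + C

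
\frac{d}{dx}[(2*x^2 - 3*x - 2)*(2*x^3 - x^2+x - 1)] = 20*x^4 - 32*x^3 + 3*x^2 - 6*x + 1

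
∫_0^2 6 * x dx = 12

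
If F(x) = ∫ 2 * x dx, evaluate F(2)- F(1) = 3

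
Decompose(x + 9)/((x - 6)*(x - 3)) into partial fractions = -4/(x - 3) + 5/(x - 6)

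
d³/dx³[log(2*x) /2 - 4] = x^(-3)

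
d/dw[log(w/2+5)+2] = 1/(w + 10)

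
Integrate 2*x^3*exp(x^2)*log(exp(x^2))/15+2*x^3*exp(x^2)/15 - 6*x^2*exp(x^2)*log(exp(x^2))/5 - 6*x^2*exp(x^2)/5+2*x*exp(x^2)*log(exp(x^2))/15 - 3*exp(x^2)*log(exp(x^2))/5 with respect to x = x^3*(x - 9)*exp(x^2)/15 + C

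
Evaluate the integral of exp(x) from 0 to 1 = -1 + E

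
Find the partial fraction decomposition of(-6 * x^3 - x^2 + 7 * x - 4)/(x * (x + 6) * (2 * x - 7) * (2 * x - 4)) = -332/(133*(2*x - 7)) - 607/(912*(x + 6)) + 7/(16*(x - 2)) - 1/(42*x)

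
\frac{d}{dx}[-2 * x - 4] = -2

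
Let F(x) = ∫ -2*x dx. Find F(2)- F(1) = -3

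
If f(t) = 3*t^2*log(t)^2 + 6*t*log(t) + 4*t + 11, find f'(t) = 6*t*log(t)^2 + 6*t*log(t) + 6*log(t) + 10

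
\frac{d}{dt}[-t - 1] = -1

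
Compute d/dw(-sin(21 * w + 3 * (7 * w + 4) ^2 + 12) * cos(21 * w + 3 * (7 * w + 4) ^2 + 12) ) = 294*w*sin(147*w^2 + 189*w + 60)^2 - 294*w*cos(147*w^2 + 189*w + 60)^2 + 189*sin(147*w^2 + 189*w + 60)^2 - 189*cos(147*w^2 + 189*w + 60)^2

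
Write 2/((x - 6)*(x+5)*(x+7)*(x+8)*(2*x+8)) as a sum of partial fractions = 1/(168*(x + 8)) - 1/(78*(x + 7)) + 1/(66*(x + 5)) - 1/(120*(x + 4)) + 1/(20020*(x - 6))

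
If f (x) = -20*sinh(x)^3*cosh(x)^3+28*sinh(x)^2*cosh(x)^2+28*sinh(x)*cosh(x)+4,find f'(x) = -15*(cosh(2*x) - 1)^2*cosh(2*x) + 14*sinh(4*x) + 58*cosh(2*x) - 15*cosh(4*x) - 15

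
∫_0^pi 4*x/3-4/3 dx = -2/3 + 2*(-1 + pi)^2/3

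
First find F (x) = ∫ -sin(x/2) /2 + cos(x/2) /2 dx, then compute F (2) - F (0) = -1 + cos(1) + sin(1)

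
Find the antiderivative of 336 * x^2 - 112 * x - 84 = 112*x^3 - 56*x^2 - 84*x + C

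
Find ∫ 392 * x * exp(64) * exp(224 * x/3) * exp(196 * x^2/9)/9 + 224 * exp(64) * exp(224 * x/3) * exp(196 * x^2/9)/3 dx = exp(4*(7*x + 12)^2/9) + C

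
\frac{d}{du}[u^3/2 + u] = 3*u^2/2 + 1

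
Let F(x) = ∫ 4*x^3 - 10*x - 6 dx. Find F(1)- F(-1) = -12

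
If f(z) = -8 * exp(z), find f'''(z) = -8*exp(z)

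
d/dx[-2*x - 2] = -2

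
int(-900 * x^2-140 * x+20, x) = -300*x^3 - 70*x^2 + 20*x + C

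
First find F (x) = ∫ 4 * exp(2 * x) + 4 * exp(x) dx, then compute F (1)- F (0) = -6 + 2*E*(2 + E)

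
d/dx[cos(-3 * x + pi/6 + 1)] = 3*sin(-3*x + pi/6 + 1)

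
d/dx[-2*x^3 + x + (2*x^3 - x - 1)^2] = 24*x^5 - 16*x^3 - 18*x^2 + 2*x + 3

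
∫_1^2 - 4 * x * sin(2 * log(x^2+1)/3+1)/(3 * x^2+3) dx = cos(1 + 2*log(5)/3) - cos(2*log(2)/3 + 1)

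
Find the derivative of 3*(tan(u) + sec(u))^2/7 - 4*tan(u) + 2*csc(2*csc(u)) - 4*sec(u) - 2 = 6*tan(u)^3/7 + 12*tan(u)^2*sec(u)/7 - 4*tan(u)^2 + 6*tan(u)*sec(u)^2/7 - 4*tan(u)*sec(u) + 6*tan(u)/7 + 4*cot(u)*cot(2*csc(u))*csc(u)*csc(2*csc(u)) + 6*sec(u)/7 - 4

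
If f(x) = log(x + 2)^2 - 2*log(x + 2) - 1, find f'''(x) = (4*log(x + 2) - 10)/(x^3 + 6*x^2 + 12*x + 8)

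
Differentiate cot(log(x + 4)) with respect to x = -1/((x + 4)*sin(log(x + 4))^2)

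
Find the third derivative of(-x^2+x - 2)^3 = -120*x^3 + 180*x^2 - 216*x + 78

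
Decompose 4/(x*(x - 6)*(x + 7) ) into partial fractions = 4/(91*(x + 7)) + 2/(39*(x - 6)) - 2/(21*x)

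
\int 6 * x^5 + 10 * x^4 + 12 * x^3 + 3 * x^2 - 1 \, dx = x^6 + 2*x^5 + 3*x^4 + x^3 - x + C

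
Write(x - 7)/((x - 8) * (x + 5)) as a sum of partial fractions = 12/(13*(x + 5)) + 1/(13*(x - 8))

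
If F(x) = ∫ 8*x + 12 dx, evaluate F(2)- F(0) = 40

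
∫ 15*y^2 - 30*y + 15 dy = 5*y^3 - 15*y^2 + 15*y + C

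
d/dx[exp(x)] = exp(x)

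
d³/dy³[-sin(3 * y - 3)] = 27*cos(3*y - 3)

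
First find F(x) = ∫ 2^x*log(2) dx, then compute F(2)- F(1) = 2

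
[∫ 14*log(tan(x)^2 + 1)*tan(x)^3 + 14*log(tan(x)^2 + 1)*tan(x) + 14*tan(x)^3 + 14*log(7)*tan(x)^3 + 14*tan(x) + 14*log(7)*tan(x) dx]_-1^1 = 0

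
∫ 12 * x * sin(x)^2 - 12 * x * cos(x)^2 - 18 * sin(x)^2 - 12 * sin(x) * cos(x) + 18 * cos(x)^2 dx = (9 - 6*x)*sin(2*x) + C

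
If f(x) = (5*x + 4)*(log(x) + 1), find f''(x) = (5*x - 4)/x^2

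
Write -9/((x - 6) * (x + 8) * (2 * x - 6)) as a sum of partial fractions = -9/(308*(x + 8)) + 3/(22*(x - 3)) - 3/(28*(x - 6))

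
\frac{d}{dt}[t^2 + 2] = 2*t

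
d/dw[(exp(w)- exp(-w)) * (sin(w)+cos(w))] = 2*(exp(2*w)*cos(w) + sin(w))*exp(-w)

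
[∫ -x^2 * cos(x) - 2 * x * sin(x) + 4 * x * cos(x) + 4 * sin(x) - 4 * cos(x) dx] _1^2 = sin(1)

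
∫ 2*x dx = x^2 + C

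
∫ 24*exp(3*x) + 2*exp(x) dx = (8*exp(2*x) + 2)*exp(x) + C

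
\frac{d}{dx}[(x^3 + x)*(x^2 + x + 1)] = 5*x^4 + 4*x^3 + 6*x^2 + 2*x + 1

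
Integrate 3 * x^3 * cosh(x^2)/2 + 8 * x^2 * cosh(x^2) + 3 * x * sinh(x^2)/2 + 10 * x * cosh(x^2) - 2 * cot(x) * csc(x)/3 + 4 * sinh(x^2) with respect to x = (3*x^2 + 16*x + 20)*sinh(x^2)/4 + 2*csc(x)/3 + C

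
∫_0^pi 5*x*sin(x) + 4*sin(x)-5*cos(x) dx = 8 + 5*pi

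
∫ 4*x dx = 2*x^2 + C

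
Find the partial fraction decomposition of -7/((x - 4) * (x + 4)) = 7/(8*(x + 4)) - 7/(8*(x - 4))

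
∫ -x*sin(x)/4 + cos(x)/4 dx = x*cos(x)/4 + C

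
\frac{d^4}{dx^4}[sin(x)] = sin(x)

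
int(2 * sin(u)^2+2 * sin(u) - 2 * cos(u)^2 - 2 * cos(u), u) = -sin(2*u) - 2*sqrt(2)*sin(u + pi/4) + C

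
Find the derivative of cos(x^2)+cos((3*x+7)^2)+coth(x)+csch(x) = -2*x*sin(x^2) - 18*x*sin(9*x^2 + 42*x + 49) - 42*sin(9*x^2 + 42*x + 49) - cosh(x)/sinh(x)^2 - 1/sinh(x)^2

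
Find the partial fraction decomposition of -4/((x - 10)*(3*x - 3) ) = 4/(27*(x - 1)) - 4/(27*(x - 10))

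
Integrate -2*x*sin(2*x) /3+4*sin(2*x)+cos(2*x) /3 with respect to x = (x/3 - 2)*cos(2*x) + C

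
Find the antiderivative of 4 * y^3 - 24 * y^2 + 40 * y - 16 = y^4 - 8*y^3 + 20*y^2 - 16*y + C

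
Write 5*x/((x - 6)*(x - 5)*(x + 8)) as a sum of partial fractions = -20/(91*(x + 8)) - 25/(13*(x - 5)) + 15/(7*(x - 6))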